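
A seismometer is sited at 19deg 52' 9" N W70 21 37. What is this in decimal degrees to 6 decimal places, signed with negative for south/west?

19.869167, -70.360278

φ: 19° + 52/60 + 9/3600 = 19 + 0.866667 + 0.002500 = 19.8691667
N ⇒ keep positive
Longitude: 70° + 21/60 + 37/3600 = 70 + 0.350000 + 0.010278 = 70.3602778
hemisphere W, so the sign is −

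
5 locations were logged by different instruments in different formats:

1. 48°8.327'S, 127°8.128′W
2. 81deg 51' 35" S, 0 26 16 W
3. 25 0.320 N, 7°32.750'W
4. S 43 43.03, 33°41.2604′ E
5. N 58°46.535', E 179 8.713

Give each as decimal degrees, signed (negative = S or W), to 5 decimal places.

1. -48.13878, -127.13547
2. -81.85972, -0.43778
3. 25.00533, -7.54583
4. -43.71717, 33.68767
5. 58.77558, 179.14522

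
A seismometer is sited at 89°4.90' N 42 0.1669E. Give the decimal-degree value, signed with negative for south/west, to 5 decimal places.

89.08167, 42.00278

Lat: 4.9′ = 0.081667°; total 89.081667
N → positive
Lon: 42 + 0.1669/60 = 42.002782
E → positive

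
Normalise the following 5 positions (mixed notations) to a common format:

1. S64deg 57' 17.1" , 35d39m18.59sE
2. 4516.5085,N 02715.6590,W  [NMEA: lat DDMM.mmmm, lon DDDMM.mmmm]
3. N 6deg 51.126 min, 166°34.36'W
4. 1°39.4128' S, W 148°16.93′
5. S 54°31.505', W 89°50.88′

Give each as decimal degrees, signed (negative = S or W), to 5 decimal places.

1. -64.95475, 35.65516
2. 45.27514, -27.26098
3. 6.85210, -166.57267
4. -1.65688, -148.28217
5. -54.52508, -89.84800

Point 1:
  φ: 57′ + 17.1″ = 57.28500′; 64 + 57.28500/60 = 64.954750
  S ⇒ negate
  λ: 35° + 39/60 + 18.59/3600 = 35 + 0.650000 + 0.005164 = 35.655164
  E → positive
Point 2:
  Lat: split at 2 digits → 45° and 16.5085′; 45 + 16.5085/60 = 45.275142
  N ⇒ keep positive
  λ: degrees = first 3 digits = 27, minutes = 15.659; 27 + 15.659/60 = 27.260983
  hemisphere W, so the sign is −
Point 3:
  Lat: 51.126′ = 0.852100°; total 6.852100
  N ⇒ keep positive
  Lon: 166 + 34.36/60 = 166.572667
  W ⇒ negate
Point 4:
  Lat: 39.4128′ = 0.656880°; total 1.656880
  hemisphere S, so the sign is −
  λ: 16.93′ = 0.282167°; total 148.282167
  W → negative
Point 5:
  φ: 31.505′ = 0.525083°; total 54.525083
  S ⇒ negate
  Longitude: 89 + 50.88/60 = 89.848000
  hemisphere W, so the sign is −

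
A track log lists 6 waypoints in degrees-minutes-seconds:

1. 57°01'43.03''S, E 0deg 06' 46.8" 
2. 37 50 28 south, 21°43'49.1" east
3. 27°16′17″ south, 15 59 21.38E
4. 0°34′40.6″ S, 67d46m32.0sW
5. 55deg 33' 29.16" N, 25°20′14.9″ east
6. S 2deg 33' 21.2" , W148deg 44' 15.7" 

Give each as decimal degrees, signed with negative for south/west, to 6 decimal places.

Point 1:
  φ: 1′ + 43.03″ = 1.71717′; 57 + 1.71717/60 = 57.0286194
  hemisphere S, so the sign is −
  λ: 0° + 6/60 + 46.8/3600 = 0 + 0.100000 + 0.013000 = 0.1130000
  E ⇒ keep positive
Point 2:
  φ: 50′ + 28″ = 50.46667′; 37 + 50.46667/60 = 37.8411111
  hemisphere S, so the sign is −
  λ: 21° + 43/60 + 49.1/3600 = 21 + 0.716667 + 0.013639 = 21.7303056
  E ⇒ keep positive
Point 3:
  Lat: 16′ + 17″ = 16.28333′; 27 + 16.28333/60 = 27.2713889
  hemisphere S, so the sign is −
  Lon: 59′ + 21.38″ = 59.35633′; 15 + 59.35633/60 = 15.9892722
  E → positive
Point 4:
  φ: 0° + 34/60 + 40.6/3600 = 0 + 0.566667 + 0.011278 = 0.5779444
  S ⇒ negate
  Longitude: 67° + 46/60 + 32/3600 = 67 + 0.766667 + 0.008889 = 67.7755556
  W ⇒ negate
Point 5:
  φ: 55 + 33/60 + 29.16/3600 = 55.5581000
  N ⇒ keep positive
  λ: 25 + 20/60 + 14.9/3600 = 25.3374722
  E → positive
Point 6:
  φ: 2° + 33/60 + 21.2/3600 = 2 + 0.550000 + 0.005889 = 2.5558889
  S ⇒ negate
  Lon: 148 + 44/60 + 15.7/3600 = 148.7376944
  hemisphere W, so the sign is −

1. -57.028619, 0.113000
2. -37.841111, 21.730306
3. -27.271389, 15.989272
4. -0.577944, -67.775556
5. 55.558100, 25.337472
6. -2.555889, -148.737694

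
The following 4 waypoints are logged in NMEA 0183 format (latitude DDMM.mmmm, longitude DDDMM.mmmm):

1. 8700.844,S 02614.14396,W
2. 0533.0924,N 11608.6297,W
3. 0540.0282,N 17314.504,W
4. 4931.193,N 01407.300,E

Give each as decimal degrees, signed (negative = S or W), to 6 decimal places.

1. -87.014067, -26.235733
2. 5.551540, -116.143828
3. 5.667137, -173.241733
4. 49.519883, 14.121667

Point 1:
  φ: degrees = first 2 digits = 87, minutes = 0.844; 87 + 0.844/60 = 87.0140667
  hemisphere S, so the sign is −
  Longitude: split at 3 digits → 026° and 14.14396′; 26 + 14.14396/60 = 26.2357327
  W ⇒ negate
Point 2:
  φ: split at 2 digits → 05° and 33.0924′; 5 + 33.0924/60 = 5.5515400
  N ⇒ keep positive
  Longitude: split at 3 digits → 116° and 8.6297′; 116 + 8.6297/60 = 116.1438283
  W ⇒ negate
Point 3:
  φ: degrees = first 2 digits = 5, minutes = 40.0282; 5 + 40.0282/60 = 5.6671367
  N → positive
  Lon: degrees = first 3 digits = 173, minutes = 14.504; 173 + 14.504/60 = 173.2417333
  W ⇒ negate
Point 4:
  Lat: degrees = first 2 digits = 49, minutes = 31.193; 49 + 31.193/60 = 49.5198833
  N → positive
  Lon: degrees = first 3 digits = 14, minutes = 7.3; 14 + 7.3/60 = 14.1216667
  E → positive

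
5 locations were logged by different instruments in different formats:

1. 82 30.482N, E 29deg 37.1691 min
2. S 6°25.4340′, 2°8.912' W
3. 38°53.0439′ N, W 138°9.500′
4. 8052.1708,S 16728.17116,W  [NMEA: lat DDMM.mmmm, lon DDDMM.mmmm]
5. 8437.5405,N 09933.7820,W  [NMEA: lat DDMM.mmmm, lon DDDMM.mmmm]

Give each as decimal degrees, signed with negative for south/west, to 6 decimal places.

1. 82.508033, 29.619485
2. -6.423900, -2.148533
3. 38.884065, -138.158333
4. -80.869513, -167.469519
5. 84.625675, -99.563033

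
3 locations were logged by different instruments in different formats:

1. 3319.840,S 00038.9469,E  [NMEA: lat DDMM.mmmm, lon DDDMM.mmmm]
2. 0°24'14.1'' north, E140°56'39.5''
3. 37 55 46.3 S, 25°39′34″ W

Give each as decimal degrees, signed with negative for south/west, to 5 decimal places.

1. -33.33067, 0.64912
2. 0.40392, 140.94431
3. -37.92953, -25.65944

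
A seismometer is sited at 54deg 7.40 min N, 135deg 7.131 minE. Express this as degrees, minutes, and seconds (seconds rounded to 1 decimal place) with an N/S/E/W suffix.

54°07′24.0″ N, 135°07′7.9″ E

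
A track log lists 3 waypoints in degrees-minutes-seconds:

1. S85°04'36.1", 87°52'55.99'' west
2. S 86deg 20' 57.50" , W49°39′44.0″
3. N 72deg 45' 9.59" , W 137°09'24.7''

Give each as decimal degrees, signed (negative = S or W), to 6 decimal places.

1. -85.076694, -87.882219
2. -86.349306, -49.662222
3. 72.752664, -137.156861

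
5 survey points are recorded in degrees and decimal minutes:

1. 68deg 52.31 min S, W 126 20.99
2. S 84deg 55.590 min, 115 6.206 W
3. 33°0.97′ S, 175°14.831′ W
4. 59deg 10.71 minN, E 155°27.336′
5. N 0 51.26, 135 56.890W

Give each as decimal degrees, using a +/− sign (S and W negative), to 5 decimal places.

1. -68.87183, -126.34983
2. -84.92650, -115.10343
3. -33.01617, -175.24718
4. 59.17850, 155.45560
5. 0.85433, -135.94817

Point 1:
  φ: 52.31′ = 0.871833°; total 68.871833
  S ⇒ negate
  λ: 126 + 20.99/60 = 126.349833
  W ⇒ negate
Point 2:
  Lat: 84 + 55.59/60 = 84.926500
  hemisphere S, so the sign is −
  Lon: 6.206′ = 0.103433°; total 115.103433
  hemisphere W, so the sign is −
Point 3:
  Latitude: 33 + 0.97/60 = 33.016167
  S → negative
  Longitude: 14.831′ = 0.247183°; total 175.247183
  hemisphere W, so the sign is −
Point 4:
  Lat: 59 + 10.71/60 = 59.178500
  N → positive
  Lon: 27.336′ = 0.455600°; total 155.455600
  E → positive
Point 5:
  Lat: 0 + 51.26/60 = 0.854333
  N ⇒ keep positive
  Longitude: 135 + 56.89/60 = 135.948167
  W → negative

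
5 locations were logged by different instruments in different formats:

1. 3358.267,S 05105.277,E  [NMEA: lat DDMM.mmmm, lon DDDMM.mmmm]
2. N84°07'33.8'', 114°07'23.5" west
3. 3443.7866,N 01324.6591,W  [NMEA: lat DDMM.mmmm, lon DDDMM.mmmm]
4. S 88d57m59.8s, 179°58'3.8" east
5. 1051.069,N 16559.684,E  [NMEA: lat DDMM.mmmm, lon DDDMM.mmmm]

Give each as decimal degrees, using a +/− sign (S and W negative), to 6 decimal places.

1. -33.971117, 51.087950
2. 84.126056, -114.123194
3. 34.729777, -13.410985
4. -88.966611, 179.967722
5. 10.851150, 165.994733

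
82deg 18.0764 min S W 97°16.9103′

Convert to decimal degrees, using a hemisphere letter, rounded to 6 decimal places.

Lat: 82 + 18.0764/60 = 82.3012733
Longitude: 97 + 16.9103/60 = 97.2818383

82.301273° S, 97.281838° W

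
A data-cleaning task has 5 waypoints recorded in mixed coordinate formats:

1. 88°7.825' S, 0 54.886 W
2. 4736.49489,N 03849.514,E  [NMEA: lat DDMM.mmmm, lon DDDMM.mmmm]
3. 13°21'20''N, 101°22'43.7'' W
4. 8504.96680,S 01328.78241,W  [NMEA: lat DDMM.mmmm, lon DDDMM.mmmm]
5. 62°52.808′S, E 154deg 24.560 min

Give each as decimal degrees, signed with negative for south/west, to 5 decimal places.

Point 1:
  Latitude: 88 + 7.825/60 = 88.130417
  hemisphere S, so the sign is −
  λ: 54.886′ = 0.914767°; total 0.914767
  W ⇒ negate
Point 2:
  φ: split at 2 digits → 47° and 36.49489′; 47 + 36.49489/60 = 47.608248
  N → positive
  Longitude: degrees = first 3 digits = 38, minutes = 49.514; 38 + 49.514/60 = 38.825233
  E → positive
Point 3:
  Lat: 13 + 21/60 + 20/3600 = 13.355556
  N ⇒ keep positive
  Longitude: 101° + 22/60 + 43.7/3600 = 101 + 0.366667 + 0.012139 = 101.378806
  hemisphere W, so the sign is −
Point 4:
  φ: split at 2 digits → 85° and 4.9668′; 85 + 4.9668/60 = 85.082780
  S → negative
  λ: split at 3 digits → 013° and 28.78241′; 13 + 28.78241/60 = 13.479707
  W ⇒ negate
Point 5:
  Lat: 62 + 52.808/60 = 62.880133
  hemisphere S, so the sign is −
  Longitude: 24.56′ = 0.409333°; total 154.409333
  E → positive

1. -88.13042, -0.91477
2. 47.60825, 38.82523
3. 13.35556, -101.37881
4. -85.08278, -13.47971
5. -62.88013, 154.40933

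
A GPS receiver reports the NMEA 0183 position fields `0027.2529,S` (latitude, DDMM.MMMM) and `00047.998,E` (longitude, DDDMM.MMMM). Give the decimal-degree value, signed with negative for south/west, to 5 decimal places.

-0.45422, 0.79997

Lat: degrees = first 2 digits = 0, minutes = 27.2529; 0 + 27.2529/60 = 0.454215
S ⇒ negate
Longitude: split at 3 digits → 000° and 47.998′; 0 + 47.998/60 = 0.799967
E → positive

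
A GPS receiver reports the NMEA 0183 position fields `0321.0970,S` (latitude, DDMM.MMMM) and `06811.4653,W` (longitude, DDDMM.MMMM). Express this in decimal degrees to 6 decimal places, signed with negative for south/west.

Latitude: split at 2 digits → 03° and 21.097′; 3 + 21.097/60 = 3.3516167
S → negative
λ: split at 3 digits → 068° and 11.4653′; 68 + 11.4653/60 = 68.1910883
W ⇒ negate

-3.351617, -68.191088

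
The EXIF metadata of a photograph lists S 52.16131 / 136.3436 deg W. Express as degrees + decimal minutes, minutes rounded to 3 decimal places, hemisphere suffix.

Latitude: 52° + 0.161310 × 60 = 52° 9.67860′
Longitude: fractional part 0.343600 → 20.61600 minutes

52° 9.679′ S, 136° 20.616′ W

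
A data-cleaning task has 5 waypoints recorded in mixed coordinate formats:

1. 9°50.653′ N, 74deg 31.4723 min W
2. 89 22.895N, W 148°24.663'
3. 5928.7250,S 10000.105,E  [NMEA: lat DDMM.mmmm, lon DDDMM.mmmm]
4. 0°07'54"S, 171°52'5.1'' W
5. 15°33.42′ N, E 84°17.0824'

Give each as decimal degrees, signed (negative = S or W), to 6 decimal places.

1. 9.844217, -74.524538
2. 89.381583, -148.411050
3. -59.478750, 100.001750
4. -0.131667, -171.868083
5. 15.557000, 84.284707

Point 1:
  φ: 9 + 50.653/60 = 9.8442167
  N ⇒ keep positive
  Lon: 31.4723′ = 0.524538°; total 74.5245383
  W → negative
Point 2:
  φ: 89 + 22.895/60 = 89.3815833
  N ⇒ keep positive
  Longitude: 148 + 24.663/60 = 148.4110500
  hemisphere W, so the sign is −
Point 3:
  Lat: degrees = first 2 digits = 59, minutes = 28.725; 59 + 28.725/60 = 59.4787500
  S ⇒ negate
  λ: degrees = first 3 digits = 100, minutes = 0.105; 100 + 0.105/60 = 100.0017500
  E → positive
Point 4:
  Lat: 7′ + 54″ = 7.90000′; 0 + 7.90000/60 = 0.1316667
  S → negative
  Longitude: 171 + 52/60 + 5.1/3600 = 171.8680833
  hemisphere W, so the sign is −
Point 5:
  Latitude: 15 + 33.42/60 = 15.5570000
  N → positive
  Lon: 84 + 17.0824/60 = 84.2847067
  E → positive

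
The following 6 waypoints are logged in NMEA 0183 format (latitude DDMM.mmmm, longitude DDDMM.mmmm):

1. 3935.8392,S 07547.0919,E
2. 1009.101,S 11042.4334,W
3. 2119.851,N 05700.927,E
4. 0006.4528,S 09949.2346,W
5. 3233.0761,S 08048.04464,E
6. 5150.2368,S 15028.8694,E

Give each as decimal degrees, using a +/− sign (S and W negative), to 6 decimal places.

1. -39.597320, 75.784865
2. -10.151683, -110.707223
3. 21.330850, 57.015450
4. -0.107547, -99.820577
5. -32.551268, 80.800744
6. -51.837280, 150.481157

Point 1:
  Latitude: degrees = first 2 digits = 39, minutes = 35.8392; 39 + 35.8392/60 = 39.5973200
  S → negative
  Longitude: degrees = first 3 digits = 75, minutes = 47.0919; 75 + 47.0919/60 = 75.7848650
  E → positive
Point 2:
  Latitude: split at 2 digits → 10° and 9.101′; 10 + 9.101/60 = 10.1516833
  S ⇒ negate
  Lon: split at 3 digits → 110° and 42.4334′; 110 + 42.4334/60 = 110.7072233
  W → negative
Point 3:
  Latitude: degrees = first 2 digits = 21, minutes = 19.851; 21 + 19.851/60 = 21.3308500
  N → positive
  λ: split at 3 digits → 057° and 0.927′; 57 + 0.927/60 = 57.0154500
  E → positive
Point 4:
  Latitude: split at 2 digits → 00° and 6.4528′; 0 + 6.4528/60 = 0.1075467
  hemisphere S, so the sign is −
  Lon: degrees = first 3 digits = 99, minutes = 49.2346; 99 + 49.2346/60 = 99.8205767
  W ⇒ negate
Point 5:
  φ: split at 2 digits → 32° and 33.0761′; 32 + 33.0761/60 = 32.5512683
  S ⇒ negate
  Longitude: degrees = first 3 digits = 80, minutes = 48.04464; 80 + 48.04464/60 = 80.8007440
  E → positive
Point 6:
  φ: degrees = first 2 digits = 51, minutes = 50.2368; 51 + 50.2368/60 = 51.8372800
  S ⇒ negate
  λ: degrees = first 3 digits = 150, minutes = 28.8694; 150 + 28.8694/60 = 150.4811567
  E ⇒ keep positive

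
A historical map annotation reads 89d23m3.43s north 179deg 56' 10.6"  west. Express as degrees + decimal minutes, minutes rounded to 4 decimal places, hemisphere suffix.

89° 23.0572′ N, 179° 56.1767′ W

φ: seconds/60 = 0.05717; minutes = 23 + 0.05717 = 23.057167
Longitude: seconds/60 = 0.17667; minutes = 56 + 0.17667 = 56.176667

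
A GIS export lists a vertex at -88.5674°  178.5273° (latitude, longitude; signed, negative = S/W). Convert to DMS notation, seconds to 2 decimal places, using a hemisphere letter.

Latitude is negative → S; |value| = 88.567400
φ: 0.567400 × 60 = 34.04400′ → 34′, remainder × 60 = 2.6400″
Lon: 0.527300 × 60 = 31.63800′ → 31′, remainder × 60 = 38.2800″

88°34′2.64″ S, 178°31′38.28″ E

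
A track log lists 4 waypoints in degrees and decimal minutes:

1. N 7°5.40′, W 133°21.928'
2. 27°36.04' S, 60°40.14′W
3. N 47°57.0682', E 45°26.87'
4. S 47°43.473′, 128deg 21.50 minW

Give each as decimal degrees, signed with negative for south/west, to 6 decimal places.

1. 7.090000, -133.365467
2. -27.600667, -60.669000
3. 47.951137, 45.447833
4. -47.724550, -128.358333

Point 1:
  Latitude: 7 + 5.4/60 = 7.0900000
  N ⇒ keep positive
  λ: 21.928′ = 0.365467°; total 133.3654667
  W → negative
Point 2:
  φ: 27 + 36.04/60 = 27.6006667
  hemisphere S, so the sign is −
  Longitude: 60 + 40.14/60 = 60.6690000
  W ⇒ negate
Point 3:
  Latitude: 47 + 57.0682/60 = 47.9511367
  N → positive
  Longitude: 45 + 26.87/60 = 45.4478333
  E ⇒ keep positive
Point 4:
  φ: 47 + 43.473/60 = 47.7245500
  S ⇒ negate
  Longitude: 128 + 21.5/60 = 128.3583333
  W ⇒ negate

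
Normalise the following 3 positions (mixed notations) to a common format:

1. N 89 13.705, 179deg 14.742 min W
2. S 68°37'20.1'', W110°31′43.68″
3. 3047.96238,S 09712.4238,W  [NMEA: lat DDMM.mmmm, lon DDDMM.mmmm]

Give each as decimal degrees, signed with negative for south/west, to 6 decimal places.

1. 89.228417, -179.245700
2. -68.622250, -110.528800
3. -30.799373, -97.207063

Point 1:
  φ: 89 + 13.705/60 = 89.2284167
  N → positive
  Longitude: 179 + 14.742/60 = 179.2457000
  hemisphere W, so the sign is −
Point 2:
  Latitude: 68 + 37/60 + 20.1/3600 = 68.6222500
  hemisphere S, so the sign is −
  Longitude: 110 + 31/60 + 43.68/3600 = 110.5288000
  hemisphere W, so the sign is −
Point 3:
  Lat: split at 2 digits → 30° and 47.96238′; 30 + 47.96238/60 = 30.7993730
  hemisphere S, so the sign is −
  Lon: split at 3 digits → 097° and 12.4238′; 97 + 12.4238/60 = 97.2070633
  W → negative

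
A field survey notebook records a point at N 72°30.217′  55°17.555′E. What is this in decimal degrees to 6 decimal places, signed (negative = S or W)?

Latitude: 30.217′ = 0.503617°; total 72.5036167
N → positive
Longitude: 17.555′ = 0.292583°; total 55.2925833
E ⇒ keep positive

72.503617, 55.292583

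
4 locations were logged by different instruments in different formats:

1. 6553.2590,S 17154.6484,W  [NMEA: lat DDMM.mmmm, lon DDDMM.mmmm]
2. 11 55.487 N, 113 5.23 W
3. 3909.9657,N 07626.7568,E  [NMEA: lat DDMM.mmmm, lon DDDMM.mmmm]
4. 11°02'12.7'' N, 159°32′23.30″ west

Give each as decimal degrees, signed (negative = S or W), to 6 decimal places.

1. -65.887650, -171.910807
2. 11.924783, -113.087167
3. 39.166095, 76.445947
4. 11.036861, -159.539806

Point 1:
  Latitude: degrees = first 2 digits = 65, minutes = 53.259; 65 + 53.259/60 = 65.8876500
  S → negative
  λ: degrees = first 3 digits = 171, minutes = 54.6484; 171 + 54.6484/60 = 171.9108067
  W → negative
Point 2:
  Latitude: 11 + 55.487/60 = 11.9247833
  N → positive
  Lon: 5.23′ = 0.087167°; total 113.0871667
  W → negative
Point 3:
  Lat: split at 2 digits → 39° and 9.9657′; 39 + 9.9657/60 = 39.1660950
  N → positive
  Lon: split at 3 digits → 076° and 26.7568′; 76 + 26.7568/60 = 76.4459467
  E ⇒ keep positive
Point 4:
  Latitude: 2′ + 12.7″ = 2.21167′; 11 + 2.21167/60 = 11.0368611
  N ⇒ keep positive
  Lon: 32′ + 23.3″ = 32.38833′; 159 + 32.38833/60 = 159.5398056
  W → negative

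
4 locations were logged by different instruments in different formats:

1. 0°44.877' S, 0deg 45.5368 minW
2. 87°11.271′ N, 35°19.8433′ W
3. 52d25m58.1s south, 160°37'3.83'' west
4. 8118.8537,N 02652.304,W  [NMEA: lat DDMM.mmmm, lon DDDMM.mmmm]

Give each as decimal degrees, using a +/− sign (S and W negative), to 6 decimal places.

Point 1:
  φ: 44.877′ = 0.747950°; total 0.7479500
  hemisphere S, so the sign is −
  λ: 0 + 45.5368/60 = 0.7589467
  hemisphere W, so the sign is −
Point 2:
  Lat: 87 + 11.271/60 = 87.1878500
  N ⇒ keep positive
  Longitude: 19.8433′ = 0.330722°; total 35.3307217
  W ⇒ negate
Point 3:
  φ: 52 + 25/60 + 58.1/3600 = 52.4328056
  S ⇒ negate
  Longitude: 160 + 37/60 + 3.83/3600 = 160.6177306
  hemisphere W, so the sign is −
Point 4:
  φ: split at 2 digits → 81° and 18.8537′; 81 + 18.8537/60 = 81.3142283
  N ⇒ keep positive
  Lon: split at 3 digits → 026° and 52.304′; 26 + 52.304/60 = 26.8717333
  W → negative

1. -0.747950, -0.758947
2. 87.187850, -35.330722
3. -52.432806, -160.617731
4. 81.314228, -26.871733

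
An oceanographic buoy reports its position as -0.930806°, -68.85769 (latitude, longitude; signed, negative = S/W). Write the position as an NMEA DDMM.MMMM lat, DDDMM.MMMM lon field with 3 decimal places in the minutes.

0055.848,S / 06851.461,W

Latitude is negative → S; |value| = 0.930806
Latitude: 0° + 0.930806 × 60 = 0° 55.84836′
Longitude is negative → W; |value| = 68.857690
Lon: minutes = (68.857690 − 68) × 60 = 51.46140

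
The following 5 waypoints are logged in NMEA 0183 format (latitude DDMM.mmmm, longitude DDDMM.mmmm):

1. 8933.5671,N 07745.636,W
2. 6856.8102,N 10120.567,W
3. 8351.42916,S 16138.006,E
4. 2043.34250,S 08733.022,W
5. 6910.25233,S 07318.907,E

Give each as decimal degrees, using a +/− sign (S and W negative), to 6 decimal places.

Point 1:
  Latitude: split at 2 digits → 89° and 33.5671′; 89 + 33.5671/60 = 89.5594517
  N → positive
  Longitude: degrees = first 3 digits = 77, minutes = 45.636; 77 + 45.636/60 = 77.7606000
  hemisphere W, so the sign is −
Point 2:
  φ: split at 2 digits → 68° and 56.8102′; 68 + 56.8102/60 = 68.9468367
  N ⇒ keep positive
  Lon: split at 3 digits → 101° and 20.567′; 101 + 20.567/60 = 101.3427833
  hemisphere W, so the sign is −
Point 3:
  φ: split at 2 digits → 83° and 51.42916′; 83 + 51.42916/60 = 83.8571527
  S ⇒ negate
  Longitude: degrees = first 3 digits = 161, minutes = 38.006; 161 + 38.006/60 = 161.6334333
  E → positive
Point 4:
  φ: split at 2 digits → 20° and 43.3425′; 20 + 43.3425/60 = 20.7223750
  S ⇒ negate
  Longitude: degrees = first 3 digits = 87, minutes = 33.022; 87 + 33.022/60 = 87.5503667
  hemisphere W, so the sign is −
Point 5:
  φ: degrees = first 2 digits = 69, minutes = 10.25233; 69 + 10.25233/60 = 69.1708722
  S ⇒ negate
  Lon: degrees = first 3 digits = 73, minutes = 18.907; 73 + 18.907/60 = 73.3151167
  E ⇒ keep positive

1. 89.559452, -77.760600
2. 68.946837, -101.342783
3. -83.857153, 161.633433
4. -20.722375, -87.550367
5. -69.170872, 73.315117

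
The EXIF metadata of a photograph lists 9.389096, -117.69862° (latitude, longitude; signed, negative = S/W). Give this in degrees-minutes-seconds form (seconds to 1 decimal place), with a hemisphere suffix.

φ: 0.389096 × 60 = 23.34576′ → 23′, remainder × 60 = 20.746″
Longitude is negative → W; |value| = 117.698620
Longitude: 0.698620 × 60 = 41.91720′ → 41′, remainder × 60 = 55.032″

9°23′20.7″ N, 117°41′55.0″ W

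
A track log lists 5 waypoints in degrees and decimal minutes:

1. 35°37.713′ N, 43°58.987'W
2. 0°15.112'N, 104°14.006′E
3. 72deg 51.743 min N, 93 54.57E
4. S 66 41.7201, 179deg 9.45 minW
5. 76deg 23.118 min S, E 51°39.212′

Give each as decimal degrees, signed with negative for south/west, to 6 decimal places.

Point 1:
  Lat: 37.713′ = 0.628550°; total 35.6285500
  N ⇒ keep positive
  λ: 43 + 58.987/60 = 43.9831167
  W ⇒ negate
Point 2:
  Latitude: 15.112′ = 0.251867°; total 0.2518667
  N ⇒ keep positive
  Longitude: 14.006′ = 0.233433°; total 104.2334333
  E → positive
Point 3:
  Lat: 51.743′ = 0.862383°; total 72.8623833
  N → positive
  Lon: 93 + 54.57/60 = 93.9095000
  E → positive
Point 4:
  Lat: 41.7201′ = 0.695335°; total 66.6953350
  S → negative
  λ: 9.45′ = 0.157500°; total 179.1575000
  W ⇒ negate
Point 5:
  φ: 23.118′ = 0.385300°; total 76.3853000
  S ⇒ negate
  Lon: 51 + 39.212/60 = 51.6535333
  E → positive

1. 35.628550, -43.983117
2. 0.251867, 104.233433
3. 72.862383, 93.909500
4. -66.695335, -179.157500
5. -76.385300, 51.653533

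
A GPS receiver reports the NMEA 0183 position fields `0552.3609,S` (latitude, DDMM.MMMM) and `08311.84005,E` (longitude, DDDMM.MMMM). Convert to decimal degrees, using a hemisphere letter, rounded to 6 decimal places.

5.872682° S, 83.197334° E

Lat: degrees = first 2 digits = 5, minutes = 52.3609; 5 + 52.3609/60 = 5.8726817
λ: degrees = first 3 digits = 83, minutes = 11.84005; 83 + 11.84005/60 = 83.1973342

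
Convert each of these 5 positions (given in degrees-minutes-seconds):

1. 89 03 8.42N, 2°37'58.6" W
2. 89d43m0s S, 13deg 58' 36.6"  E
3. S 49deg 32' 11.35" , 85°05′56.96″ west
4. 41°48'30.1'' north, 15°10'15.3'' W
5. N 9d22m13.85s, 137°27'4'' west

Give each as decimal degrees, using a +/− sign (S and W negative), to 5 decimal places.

Point 1:
  Lat: 89° + 3/60 + 8.42/3600 = 89 + 0.050000 + 0.002339 = 89.052339
  N → positive
  λ: 2 + 37/60 + 58.6/3600 = 2.632944
  W ⇒ negate
Point 2:
  φ: 89° + 43/60 + 0/3600 = 89 + 0.716667 + 0.000000 = 89.716667
  S → negative
  λ: 58′ + 36.6″ = 58.61000′; 13 + 58.61000/60 = 13.976833
  E → positive
Point 3:
  Lat: 49° + 32/60 + 11.35/3600 = 49 + 0.533333 + 0.003153 = 49.536486
  hemisphere S, so the sign is −
  Lon: 85 + 5/60 + 56.96/3600 = 85.099156
  W → negative
Point 4:
  Lat: 41° + 48/60 + 30.1/3600 = 41 + 0.800000 + 0.008361 = 41.808361
  N → positive
  λ: 15 + 10/60 + 15.3/3600 = 15.170917
  W ⇒ negate
Point 5:
  Latitude: 22′ + 13.85″ = 22.23083′; 9 + 22.23083/60 = 9.370514
  N → positive
  λ: 137 + 27/60 + 4/3600 = 137.451111
  W ⇒ negate

1. 89.05234, -2.63294
2. -89.71667, 13.97683
3. -49.53649, -85.09916
4. 41.80836, -15.17092
5. 9.37051, -137.45111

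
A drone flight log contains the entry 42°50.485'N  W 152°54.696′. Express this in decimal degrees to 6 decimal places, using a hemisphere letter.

42.841417° N, 152.911600° W

Lat: 50.485′ = 0.841417°; total 42.8414167
Lon: 152 + 54.696/60 = 152.9116000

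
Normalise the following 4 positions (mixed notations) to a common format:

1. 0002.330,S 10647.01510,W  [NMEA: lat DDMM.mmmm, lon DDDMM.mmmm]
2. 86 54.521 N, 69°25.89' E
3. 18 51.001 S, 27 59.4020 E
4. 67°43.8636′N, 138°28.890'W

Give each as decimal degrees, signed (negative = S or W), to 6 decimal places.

Point 1:
  φ: degrees = first 2 digits = 0, minutes = 2.33; 0 + 2.33/60 = 0.0388333
  S ⇒ negate
  Lon: degrees = first 3 digits = 106, minutes = 47.0151; 106 + 47.0151/60 = 106.7835850
  hemisphere W, so the sign is −
Point 2:
  Latitude: 86 + 54.521/60 = 86.9086833
  N ⇒ keep positive
  Longitude: 69 + 25.89/60 = 69.4315000
  E → positive
Point 3:
  Latitude: 51.001′ = 0.850017°; total 18.8500167
  hemisphere S, so the sign is −
  λ: 59.402′ = 0.990033°; total 27.9900333
  E ⇒ keep positive
Point 4:
  Lat: 43.8636′ = 0.731060°; total 67.7310600
  N ⇒ keep positive
  Lon: 28.89′ = 0.481500°; total 138.4815000
  W → negative

1. -0.038833, -106.783585
2. 86.908683, 69.431500
3. -18.850017, 27.990033
4. 67.731060, -138.481500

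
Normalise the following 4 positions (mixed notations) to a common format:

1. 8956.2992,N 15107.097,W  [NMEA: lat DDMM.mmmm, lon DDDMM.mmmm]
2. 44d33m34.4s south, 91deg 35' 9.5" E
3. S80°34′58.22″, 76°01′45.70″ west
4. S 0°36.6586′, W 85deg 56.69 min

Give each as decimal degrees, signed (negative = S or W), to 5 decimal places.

Point 1:
  φ: degrees = first 2 digits = 89, minutes = 56.2992; 89 + 56.2992/60 = 89.938320
  N → positive
  Longitude: degrees = first 3 digits = 151, minutes = 7.097; 151 + 7.097/60 = 151.118283
  W ⇒ negate
Point 2:
  Lat: 33′ + 34.4″ = 33.57333′; 44 + 33.57333/60 = 44.559556
  hemisphere S, so the sign is −
  λ: 91° + 35/60 + 9.5/3600 = 91 + 0.583333 + 0.002639 = 91.585972
  E ⇒ keep positive
Point 3:
  Latitude: 34′ + 58.22″ = 34.97033′; 80 + 34.97033/60 = 80.582839
  S → negative
  λ: 1′ + 45.7″ = 1.76167′; 76 + 1.76167/60 = 76.029361
  W → negative
Point 4:
  Latitude: 36.6586′ = 0.610977°; total 0.610977
  S ⇒ negate
  λ: 56.69′ = 0.944833°; total 85.944833
  W → negative

1. 89.93832, -151.11828
2. -44.55956, 91.58597
3. -80.58284, -76.02936
4. -0.61098, -85.94483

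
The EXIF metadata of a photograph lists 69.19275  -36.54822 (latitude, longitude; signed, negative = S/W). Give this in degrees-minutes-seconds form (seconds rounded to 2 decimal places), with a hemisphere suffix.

69°11′33.90″ N, 36°32′53.59″ W

φ: whole degrees 69; 11.56500′ → 11′ and 33.9000″
Longitude is negative → W; |value| = 36.548220
Lon: whole degrees 36; 32.89320′ → 32′ and 53.5920″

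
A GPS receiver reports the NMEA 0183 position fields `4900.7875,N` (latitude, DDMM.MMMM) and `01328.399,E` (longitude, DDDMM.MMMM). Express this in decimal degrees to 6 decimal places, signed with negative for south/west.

49.013125, 13.473317

Lat: split at 2 digits → 49° and 0.7875′; 49 + 0.7875/60 = 49.0131250
N ⇒ keep positive
Lon: degrees = first 3 digits = 13, minutes = 28.399; 13 + 28.399/60 = 13.4733167
E → positive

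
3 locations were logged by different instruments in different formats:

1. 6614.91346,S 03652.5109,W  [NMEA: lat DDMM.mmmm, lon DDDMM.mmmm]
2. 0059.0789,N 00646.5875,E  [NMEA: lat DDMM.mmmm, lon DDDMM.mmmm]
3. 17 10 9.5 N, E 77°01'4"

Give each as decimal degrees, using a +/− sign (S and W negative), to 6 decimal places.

1. -66.248558, -36.875182
2. 0.984648, 6.776458
3. 17.169306, 77.017778

Point 1:
  Lat: split at 2 digits → 66° and 14.91346′; 66 + 14.91346/60 = 66.2485577
  S ⇒ negate
  λ: degrees = first 3 digits = 36, minutes = 52.5109; 36 + 52.5109/60 = 36.8751817
  W ⇒ negate
Point 2:
  Lat: split at 2 digits → 00° and 59.0789′; 0 + 59.0789/60 = 0.9846483
  N ⇒ keep positive
  Longitude: degrees = first 3 digits = 6, minutes = 46.5875; 6 + 46.5875/60 = 6.7764583
  E ⇒ keep positive
Point 3:
  Lat: 10′ + 9.5″ = 10.15833′; 17 + 10.15833/60 = 17.1693056
  N ⇒ keep positive
  Longitude: 77 + 1/60 + 4/3600 = 77.0177778
  E → positive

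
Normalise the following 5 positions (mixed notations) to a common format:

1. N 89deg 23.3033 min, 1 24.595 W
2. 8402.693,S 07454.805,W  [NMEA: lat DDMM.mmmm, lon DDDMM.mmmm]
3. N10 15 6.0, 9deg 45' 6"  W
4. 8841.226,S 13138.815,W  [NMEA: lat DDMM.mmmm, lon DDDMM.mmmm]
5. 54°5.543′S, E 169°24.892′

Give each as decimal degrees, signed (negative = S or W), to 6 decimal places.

Point 1:
  φ: 23.3033′ = 0.388388°; total 89.3883883
  N ⇒ keep positive
  Longitude: 1 + 24.595/60 = 1.4099167
  W ⇒ negate
Point 2:
  Latitude: split at 2 digits → 84° and 2.693′; 84 + 2.693/60 = 84.0448833
  S → negative
  Lon: degrees = first 3 digits = 74, minutes = 54.805; 74 + 54.805/60 = 74.9134167
  hemisphere W, so the sign is −
Point 3:
  Lat: 15′ + 6″ = 15.10000′; 10 + 15.10000/60 = 10.2516667
  N ⇒ keep positive
  Lon: 9 + 45/60 + 6/3600 = 9.7516667
  W ⇒ negate
Point 4:
  Latitude: split at 2 digits → 88° and 41.226′; 88 + 41.226/60 = 88.6871000
  S → negative
  λ: split at 3 digits → 131° and 38.815′; 131 + 38.815/60 = 131.6469167
  W ⇒ negate
Point 5:
  Lat: 54 + 5.543/60 = 54.0923833
  S → negative
  Lon: 169 + 24.892/60 = 169.4148667
  E → positive

1. 89.388388, -1.409917
2. -84.044883, -74.913417
3. 10.251667, -9.751667
4. -88.687100, -131.646917
5. -54.092383, 169.414867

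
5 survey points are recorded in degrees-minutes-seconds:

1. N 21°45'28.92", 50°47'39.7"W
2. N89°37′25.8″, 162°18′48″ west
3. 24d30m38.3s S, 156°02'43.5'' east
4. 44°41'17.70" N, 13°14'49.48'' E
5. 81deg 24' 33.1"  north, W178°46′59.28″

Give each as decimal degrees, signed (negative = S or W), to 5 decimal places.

1. 21.75803, -50.79436
2. 89.62383, -162.31333
3. -24.51064, 156.04542
4. 44.68825, 13.24708
5. 81.40919, -178.78313

Point 1:
  φ: 21° + 45/60 + 28.92/3600 = 21 + 0.750000 + 0.008033 = 21.758033
  N ⇒ keep positive
  Longitude: 50° + 47/60 + 39.7/3600 = 50 + 0.783333 + 0.011028 = 50.794361
  W → negative
Point 2:
  Latitude: 37′ + 25.8″ = 37.43000′; 89 + 37.43000/60 = 89.623833
  N ⇒ keep positive
  λ: 162 + 18/60 + 48/3600 = 162.313333
  hemisphere W, so the sign is −
Point 3:
  Lat: 24° + 30/60 + 38.3/3600 = 24 + 0.500000 + 0.010639 = 24.510639
  hemisphere S, so the sign is −
  Longitude: 2′ + 43.5″ = 2.72500′; 156 + 2.72500/60 = 156.045417
  E ⇒ keep positive
Point 4:
  Lat: 44 + 41/60 + 17.7/3600 = 44.688250
  N ⇒ keep positive
  λ: 13 + 14/60 + 49.48/3600 = 13.247078
  E → positive
Point 5:
  φ: 81 + 24/60 + 33.1/3600 = 81.409194
  N ⇒ keep positive
  Lon: 178 + 46/60 + 59.28/3600 = 178.783133
  W → negative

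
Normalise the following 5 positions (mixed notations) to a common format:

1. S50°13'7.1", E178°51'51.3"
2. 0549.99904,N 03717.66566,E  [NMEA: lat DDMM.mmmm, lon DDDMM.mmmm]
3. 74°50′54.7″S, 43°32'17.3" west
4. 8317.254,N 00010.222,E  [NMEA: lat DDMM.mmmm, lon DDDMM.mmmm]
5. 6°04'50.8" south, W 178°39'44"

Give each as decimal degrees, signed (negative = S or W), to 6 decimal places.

1. -50.218639, 178.864250
2. 5.833317, 37.294428
3. -74.848528, -43.538139
4. 83.287567, 0.170367
5. -6.080778, -178.662222

Point 1:
  φ: 50 + 13/60 + 7.1/3600 = 50.2186389
  S ⇒ negate
  Longitude: 178 + 51/60 + 51.3/3600 = 178.8642500
  E ⇒ keep positive
Point 2:
  Latitude: degrees = first 2 digits = 5, minutes = 49.99904; 5 + 49.99904/60 = 5.8333173
  N ⇒ keep positive
  λ: split at 3 digits → 037° and 17.66566′; 37 + 17.66566/60 = 37.2944277
  E ⇒ keep positive
Point 3:
  φ: 74° + 50/60 + 54.7/3600 = 74 + 0.833333 + 0.015194 = 74.8485278
  S → negative
  Longitude: 43 + 32/60 + 17.3/3600 = 43.5381389
  W → negative
Point 4:
  Latitude: split at 2 digits → 83° and 17.254′; 83 + 17.254/60 = 83.2875667
  N ⇒ keep positive
  Longitude: split at 3 digits → 000° and 10.222′; 0 + 10.222/60 = 0.1703667
  E → positive
Point 5:
  Lat: 6 + 4/60 + 50.8/3600 = 6.0807778
  S ⇒ negate
  λ: 178 + 39/60 + 44/3600 = 178.6622222
  W → negative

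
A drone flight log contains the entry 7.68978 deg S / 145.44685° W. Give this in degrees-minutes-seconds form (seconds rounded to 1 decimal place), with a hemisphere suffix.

7°41′23.2″ S, 145°26′48.7″ W

Latitude: 0.689780° → 41.38680′; 0.38680 × 60 = 23.208″
Lon: 0.446850° → 26.81100′; 0.81100 × 60 = 48.660″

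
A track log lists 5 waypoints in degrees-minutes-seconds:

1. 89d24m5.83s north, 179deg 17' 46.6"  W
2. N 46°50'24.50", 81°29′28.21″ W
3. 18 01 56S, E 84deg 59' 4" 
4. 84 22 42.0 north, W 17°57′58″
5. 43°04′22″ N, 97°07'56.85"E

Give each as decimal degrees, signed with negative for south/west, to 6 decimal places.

1. 89.401619, -179.296278
2. 46.840139, -81.491169
3. -18.032222, 84.984444
4. 84.378333, -17.966111
5. 43.072778, 97.132458

Point 1:
  φ: 24′ + 5.83″ = 24.09717′; 89 + 24.09717/60 = 89.4016194
  N ⇒ keep positive
  Lon: 179 + 17/60 + 46.6/3600 = 179.2962778
  W → negative
Point 2:
  Lat: 46 + 50/60 + 24.5/3600 = 46.8401389
  N ⇒ keep positive
  Longitude: 81 + 29/60 + 28.21/3600 = 81.4911694
  W ⇒ negate
Point 3:
  Latitude: 18° + 1/60 + 56/3600 = 18 + 0.016667 + 0.015556 = 18.0322222
  S ⇒ negate
  λ: 59′ + 4″ = 59.06667′; 84 + 59.06667/60 = 84.9844444
  E → positive
Point 4:
  φ: 84° + 22/60 + 42/3600 = 84 + 0.366667 + 0.011667 = 84.3783333
  N → positive
  Lon: 17 + 57/60 + 58/3600 = 17.9661111
  hemisphere W, so the sign is −
Point 5:
  Lat: 43 + 4/60 + 22/3600 = 43.0727778
  N ⇒ keep positive
  Lon: 97° + 7/60 + 56.85/3600 = 97 + 0.116667 + 0.015792 = 97.1324583
  E ⇒ keep positive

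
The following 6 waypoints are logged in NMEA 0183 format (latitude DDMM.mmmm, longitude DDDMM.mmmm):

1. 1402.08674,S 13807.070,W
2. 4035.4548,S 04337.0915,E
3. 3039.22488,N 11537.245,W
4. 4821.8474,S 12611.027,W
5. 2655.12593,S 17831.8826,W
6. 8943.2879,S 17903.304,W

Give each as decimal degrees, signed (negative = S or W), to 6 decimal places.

1. -14.034779, -138.117833
2. -40.590913, 43.618192
3. 30.653748, -115.620750
4. -48.364123, -126.183783
5. -26.918766, -178.531377
6. -89.721465, -179.055067

Point 1:
  Lat: degrees = first 2 digits = 14, minutes = 2.08674; 14 + 2.08674/60 = 14.0347790
  S ⇒ negate
  λ: degrees = first 3 digits = 138, minutes = 7.07; 138 + 7.07/60 = 138.1178333
  W ⇒ negate
Point 2:
  Latitude: degrees = first 2 digits = 40, minutes = 35.4548; 40 + 35.4548/60 = 40.5909133
  S ⇒ negate
  Longitude: split at 3 digits → 043° and 37.0915′; 43 + 37.0915/60 = 43.6181917
  E ⇒ keep positive
Point 3:
  Latitude: split at 2 digits → 30° and 39.22488′; 30 + 39.22488/60 = 30.6537480
  N → positive
  Longitude: split at 3 digits → 115° and 37.245′; 115 + 37.245/60 = 115.6207500
  hemisphere W, so the sign is −
Point 4:
  φ: degrees = first 2 digits = 48, minutes = 21.8474; 48 + 21.8474/60 = 48.3641233
  hemisphere S, so the sign is −
  Lon: split at 3 digits → 126° and 11.027′; 126 + 11.027/60 = 126.1837833
  W ⇒ negate
Point 5:
  Lat: degrees = first 2 digits = 26, minutes = 55.12593; 26 + 55.12593/60 = 26.9187655
  hemisphere S, so the sign is −
  Lon: degrees = first 3 digits = 178, minutes = 31.8826; 178 + 31.8826/60 = 178.5313767
  W → negative
Point 6:
  Lat: degrees = first 2 digits = 89, minutes = 43.2879; 89 + 43.2879/60 = 89.7214650
  S ⇒ negate
  Longitude: degrees = first 3 digits = 179, minutes = 3.304; 179 + 3.304/60 = 179.0550667
  hemisphere W, so the sign is −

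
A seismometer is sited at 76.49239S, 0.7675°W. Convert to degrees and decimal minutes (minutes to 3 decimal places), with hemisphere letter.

76° 29.543′ S, 0° 46.050′ W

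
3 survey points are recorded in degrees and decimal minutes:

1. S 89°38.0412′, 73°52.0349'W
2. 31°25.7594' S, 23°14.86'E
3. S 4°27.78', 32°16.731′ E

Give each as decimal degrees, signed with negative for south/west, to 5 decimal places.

1. -89.63402, -73.86725
2. -31.42932, 23.24767
3. -4.46300, 32.27885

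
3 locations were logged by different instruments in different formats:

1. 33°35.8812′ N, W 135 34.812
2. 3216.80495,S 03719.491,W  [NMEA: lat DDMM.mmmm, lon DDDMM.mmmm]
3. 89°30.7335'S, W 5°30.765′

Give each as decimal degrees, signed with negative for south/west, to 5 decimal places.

1. 33.59802, -135.58020
2. -32.28008, -37.32485
3. -89.51223, -5.51275

Point 1:
  φ: 33 + 35.8812/60 = 33.598020
  N → positive
  Lon: 34.812′ = 0.580200°; total 135.580200
  hemisphere W, so the sign is −
Point 2:
  Latitude: degrees = first 2 digits = 32, minutes = 16.80495; 32 + 16.80495/60 = 32.280083
  hemisphere S, so the sign is −
  Lon: degrees = first 3 digits = 37, minutes = 19.491; 37 + 19.491/60 = 37.324850
  W → negative
Point 3:
  φ: 30.7335′ = 0.512225°; total 89.512225
  S → negative
  λ: 30.765′ = 0.512750°; total 5.512750
  W → negative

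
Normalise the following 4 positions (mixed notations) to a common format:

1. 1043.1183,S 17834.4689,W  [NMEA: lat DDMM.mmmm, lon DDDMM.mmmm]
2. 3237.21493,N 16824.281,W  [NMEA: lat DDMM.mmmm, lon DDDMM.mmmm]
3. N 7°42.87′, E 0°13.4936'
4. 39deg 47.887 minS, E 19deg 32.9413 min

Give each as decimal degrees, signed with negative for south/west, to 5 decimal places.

1. -10.71864, -178.57448
2. 32.62025, -168.40468
3. 7.71450, 0.22489
4. -39.79812, 19.54902

Point 1:
  φ: split at 2 digits → 10° and 43.1183′; 10 + 43.1183/60 = 10.718638
  hemisphere S, so the sign is −
  Longitude: degrees = first 3 digits = 178, minutes = 34.4689; 178 + 34.4689/60 = 178.574482
  W → negative
Point 2:
  Lat: degrees = first 2 digits = 32, minutes = 37.21493; 32 + 37.21493/60 = 32.620249
  N → positive
  Longitude: degrees = first 3 digits = 168, minutes = 24.281; 168 + 24.281/60 = 168.404683
  W ⇒ negate
Point 3:
  Lat: 42.87′ = 0.714500°; total 7.714500
  N → positive
  Lon: 0 + 13.4936/60 = 0.224893
  E ⇒ keep positive
Point 4:
  Latitude: 47.887′ = 0.798117°; total 39.798117
  S ⇒ negate
  Lon: 19 + 32.9413/60 = 19.549022
  E ⇒ keep positive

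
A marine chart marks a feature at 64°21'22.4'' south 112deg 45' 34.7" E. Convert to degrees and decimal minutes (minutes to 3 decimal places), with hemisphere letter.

φ: seconds/60 = 0.37333; minutes = 21 + 0.37333 = 21.37333
Lon: seconds/60 = 0.57833; minutes = 45 + 0.57833 = 45.57833

64° 21.373′ S, 112° 45.578′ E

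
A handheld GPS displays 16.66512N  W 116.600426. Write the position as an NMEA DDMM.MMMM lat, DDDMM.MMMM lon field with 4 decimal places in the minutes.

Latitude: fractional part 0.665120 → 39.907200 minutes
Lon: 116° + 0.600426 × 60 = 116° 36.025560′

1639.9072,N / 11636.0256,W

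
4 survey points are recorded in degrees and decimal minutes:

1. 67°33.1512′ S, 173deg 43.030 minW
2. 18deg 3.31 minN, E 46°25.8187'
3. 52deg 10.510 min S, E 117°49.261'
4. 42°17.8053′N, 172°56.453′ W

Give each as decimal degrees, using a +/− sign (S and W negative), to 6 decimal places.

1. -67.552520, -173.717167
2. 18.055167, 46.430312
3. -52.175167, 117.821017
4. 42.296755, -172.940883

Point 1:
  φ: 67 + 33.1512/60 = 67.5525200
  S → negative
  λ: 173 + 43.03/60 = 173.7171667
  hemisphere W, so the sign is −
Point 2:
  φ: 3.31′ = 0.055167°; total 18.0551667
  N ⇒ keep positive
  Longitude: 25.8187′ = 0.430312°; total 46.4303117
  E → positive
Point 3:
  Lat: 52 + 10.51/60 = 52.1751667
  S ⇒ negate
  Lon: 49.261′ = 0.821017°; total 117.8210167
  E → positive
Point 4:
  φ: 17.8053′ = 0.296755°; total 42.2967550
  N → positive
  λ: 56.453′ = 0.940883°; total 172.9408833
  W ⇒ negate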